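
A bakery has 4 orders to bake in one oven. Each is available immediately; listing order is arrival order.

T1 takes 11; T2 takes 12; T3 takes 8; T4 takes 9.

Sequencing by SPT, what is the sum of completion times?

93

SPT (increasing processing time): T3 T4 T1 T2.
T3: 0→8
T4: 8→17
T1: 17→28
T2: 28→40
Sum = 8+17+28+40 = 93.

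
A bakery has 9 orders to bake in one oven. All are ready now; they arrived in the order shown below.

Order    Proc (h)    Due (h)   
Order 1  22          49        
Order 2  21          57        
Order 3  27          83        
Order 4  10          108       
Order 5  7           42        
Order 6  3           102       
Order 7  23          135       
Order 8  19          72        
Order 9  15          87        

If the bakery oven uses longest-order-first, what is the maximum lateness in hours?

LPT (decreasing processing time): Order 3 Order 7 Order 1 Order 2 Order 8 Order 9 Order 4 Order 5 Order 6.
Order 3: 0→27, due 83, lateness -56
Order 7: 27→50, due 135, lateness -85
Order 1: 50→72, due 49, lateness 23
Order 2: 72→93, due 57, lateness 36
Order 8: 93→112, due 72, lateness 40
Order 9: 112→127, due 87, lateness 40
Order 4: 127→137, due 108, lateness 29
Order 5: 137→144, due 42, lateness 102
Order 6: 144→147, due 102, lateness 45
Maximum = 102.

102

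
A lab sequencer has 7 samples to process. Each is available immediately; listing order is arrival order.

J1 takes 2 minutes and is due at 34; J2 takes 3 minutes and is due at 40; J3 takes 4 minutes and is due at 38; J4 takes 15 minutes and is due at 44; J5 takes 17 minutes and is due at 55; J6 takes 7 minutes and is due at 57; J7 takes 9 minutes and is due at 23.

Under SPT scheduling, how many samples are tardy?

SPT (increasing processing time): J1 J2 J3 J6 J7 J4 J5.
J1: 0→2, due 34, tardiness 0
J2: 2→5, due 40, tardiness 0
J3: 5→9, due 38, tardiness 0
J6: 9→16, due 57, tardiness 0
J7: 16→25, due 23, tardiness 2
J4: 25→40, due 44, tardiness 0
J5: 40→57, due 55, tardiness 2
Late samples: 2.

2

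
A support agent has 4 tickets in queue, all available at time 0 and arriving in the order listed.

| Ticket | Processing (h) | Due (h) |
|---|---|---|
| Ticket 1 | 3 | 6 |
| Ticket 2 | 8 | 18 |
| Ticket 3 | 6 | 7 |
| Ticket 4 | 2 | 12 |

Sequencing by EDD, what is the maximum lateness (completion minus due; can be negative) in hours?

2

EDD (increasing due date): Ticket 1 Ticket 3 Ticket 4 Ticket 2.
Ticket 1: 0→3, due 6, lateness -3
Ticket 3: 3→9, due 7, lateness 2
Ticket 4: 9→11, due 12, lateness -1
Ticket 2: 11→19, due 18, lateness 1
Maximum = 2.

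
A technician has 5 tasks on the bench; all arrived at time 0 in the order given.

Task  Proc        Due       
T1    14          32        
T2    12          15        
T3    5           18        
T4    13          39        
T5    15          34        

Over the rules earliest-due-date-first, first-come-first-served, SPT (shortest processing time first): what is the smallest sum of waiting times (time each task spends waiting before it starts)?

96

EDD (increasing due date): T2 T3 T1 T5 T4.
T2: waits 0, runs 0→12
T3: waits 12, runs 12→17
T1: waits 17, runs 17→31
T5: waits 31, runs 31→46
T4: waits 46, runs 46→59
Sum = 0+12+17+31+46 = 106.
FIFO (arrival order): T1 T2 T3 T4 T5.
T1: waits 0, runs 0→14
T2: waits 14, runs 14→26
T3: waits 26, runs 26→31
T4: waits 31, runs 31→44
T5: waits 44, runs 44→59
Sum = 0+14+26+31+44 = 115.
SPT (increasing processing time): T3 T2 T4 T1 T5.
T3: waits 0, runs 0→5
T2: waits 5, runs 5→17
T4: waits 17, runs 17→30
T1: waits 30, runs 30→44
T5: waits 44, runs 44→59
Sum = 0+5+17+30+44 = 96.
EDD 106, FIFO 115, SPT 96 → minimum 96.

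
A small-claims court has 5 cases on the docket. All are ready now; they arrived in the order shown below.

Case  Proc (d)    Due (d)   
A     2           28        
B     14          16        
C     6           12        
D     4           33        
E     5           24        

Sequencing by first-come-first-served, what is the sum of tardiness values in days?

17

FIFO (arrival order): A B C D E.
A: 0→2, due 28, tardiness 0
B: 2→16, due 16, tardiness 0
C: 16→22, due 12, tardiness 10
D: 22→26, due 33, tardiness 0
E: 26→31, due 24, tardiness 7
Sum = 0+0+10+0+7 = 17.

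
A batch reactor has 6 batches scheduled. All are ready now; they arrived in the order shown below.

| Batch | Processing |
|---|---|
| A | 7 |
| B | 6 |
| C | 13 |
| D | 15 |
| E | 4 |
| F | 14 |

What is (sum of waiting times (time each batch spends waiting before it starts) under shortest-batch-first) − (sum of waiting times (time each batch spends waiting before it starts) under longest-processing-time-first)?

-85

SPT (increasing processing time): E B A C F D.
E: waits 0, runs 0→4
B: waits 4, runs 4→10
A: waits 10, runs 10→17
C: waits 17, runs 17→30
F: waits 30, runs 30→44
D: waits 44, runs 44→59
Sum = 0+4+10+17+30+44 = 105.
LPT (decreasing processing time): D F C A B E.
D: waits 0, runs 0→15
F: waits 15, runs 15→29
C: waits 29, runs 29→42
A: waits 42, runs 42→49
B: waits 49, runs 49→55
E: waits 55, runs 55→59
Sum = 0+15+29+42+49+55 = 190.
Difference = 105 − 190 = -85.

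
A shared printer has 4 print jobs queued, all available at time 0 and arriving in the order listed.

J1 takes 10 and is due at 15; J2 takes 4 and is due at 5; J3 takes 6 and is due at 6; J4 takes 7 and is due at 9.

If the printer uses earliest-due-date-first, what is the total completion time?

EDD (increasing due date): J2 J3 J4 J1.
J2: 0→4
J3: 4→10
J4: 10→17
J1: 17→27
Sum = 4+10+17+27 = 58.

58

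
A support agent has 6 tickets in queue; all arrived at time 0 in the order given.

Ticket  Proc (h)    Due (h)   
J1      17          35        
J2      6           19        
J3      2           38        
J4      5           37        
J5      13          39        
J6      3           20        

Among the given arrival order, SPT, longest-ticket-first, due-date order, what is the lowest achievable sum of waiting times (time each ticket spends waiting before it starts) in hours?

FIFO (arrival order): J1 J2 J3 J4 J5 J6.
J1: waits 0, runs 0→17
J2: waits 17, runs 17→23
J3: waits 23, runs 23→25
J4: waits 25, runs 25→30
J5: waits 30, runs 30→43
J6: waits 43, runs 43→46
Sum = 0+17+23+25+30+43 = 138.
SPT (increasing processing time): J3 J6 J4 J2 J5 J1.
J3: waits 0, runs 0→2
J6: waits 2, runs 2→5
J4: waits 5, runs 5→10
J2: waits 10, runs 10→16
J5: waits 16, runs 16→29
J1: waits 29, runs 29→46
Sum = 0+2+5+10+16+29 = 62.
LPT (decreasing processing time): J1 J5 J2 J4 J6 J3.
J1: waits 0, runs 0→17
J5: waits 17, runs 17→30
J2: waits 30, runs 30→36
J4: waits 36, runs 36→41
J6: waits 41, runs 41→44
J3: waits 44, runs 44→46
Sum = 0+17+30+36+41+44 = 168.
EDD (increasing due date): J2 J6 J1 J4 J3 J5.
J2: waits 0, runs 0→6
J6: waits 6, runs 6→9
J1: waits 9, runs 9→26
J4: waits 26, runs 26→31
J3: waits 31, runs 31→33
J5: waits 33, runs 33→46
Sum = 0+6+9+26+31+33 = 105.
FIFO 138, SPT 62, LPT 168, EDD 105 → minimum 62.

62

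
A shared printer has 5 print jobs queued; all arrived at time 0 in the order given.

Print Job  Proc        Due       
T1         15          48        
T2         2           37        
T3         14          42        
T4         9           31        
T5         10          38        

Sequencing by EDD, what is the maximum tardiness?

2

EDD (increasing due date): T4 T2 T5 T3 T1.
T4: 0→9, due 31, tardiness 0
T2: 9→11, due 37, tardiness 0
T5: 11→21, due 38, tardiness 0
T3: 21→35, due 42, tardiness 0
T1: 35→50, due 48, tardiness 2
Maximum = 2.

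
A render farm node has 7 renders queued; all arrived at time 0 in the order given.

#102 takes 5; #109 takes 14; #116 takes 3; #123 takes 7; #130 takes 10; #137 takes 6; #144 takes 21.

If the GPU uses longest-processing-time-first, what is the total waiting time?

LPT (decreasing processing time): #144 #109 #130 #123 #137 #102 #116.
#144: waits 0, runs 0→21
#109: waits 21, runs 21→35
#130: waits 35, runs 35→45
#123: waits 45, runs 45→52
#137: waits 52, runs 52→58
#102: waits 58, runs 58→63
#116: waits 63, runs 63→66
Sum = 0+21+35+45+52+58+63 = 274.

274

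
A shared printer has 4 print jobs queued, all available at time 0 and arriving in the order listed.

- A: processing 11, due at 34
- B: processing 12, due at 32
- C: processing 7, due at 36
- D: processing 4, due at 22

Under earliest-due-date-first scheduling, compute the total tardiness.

0

EDD (increasing due date): D B A C.
D: 0→4, due 22, tardiness 0
B: 4→16, due 32, tardiness 0
A: 16→27, due 34, tardiness 0
C: 27→34, due 36, tardiness 0
Sum = 0+0+0+0 = 0.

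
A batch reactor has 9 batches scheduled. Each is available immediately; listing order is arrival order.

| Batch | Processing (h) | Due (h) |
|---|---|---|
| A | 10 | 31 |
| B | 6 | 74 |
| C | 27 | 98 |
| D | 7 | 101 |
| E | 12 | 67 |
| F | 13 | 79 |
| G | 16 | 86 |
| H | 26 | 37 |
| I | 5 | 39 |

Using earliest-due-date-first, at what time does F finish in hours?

EDD (increasing due date): A H I E B F G C D.
A: 0→10
H: 10→36
I: 36→41
E: 41→53
B: 53→59
F: 59→72

72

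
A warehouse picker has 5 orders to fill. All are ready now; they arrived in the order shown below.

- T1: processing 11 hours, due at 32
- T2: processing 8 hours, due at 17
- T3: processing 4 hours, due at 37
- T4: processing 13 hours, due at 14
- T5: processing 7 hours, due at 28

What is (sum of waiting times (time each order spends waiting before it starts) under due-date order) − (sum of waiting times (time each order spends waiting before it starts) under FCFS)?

12

EDD (increasing due date): T4 T2 T5 T1 T3.
T4: waits 0, runs 0→13
T2: waits 13, runs 13→21
T5: waits 21, runs 21→28
T1: waits 28, runs 28→39
T3: waits 39, runs 39→43
Sum = 0+13+21+28+39 = 101.
FIFO (arrival order): T1 T2 T3 T4 T5.
T1: waits 0, runs 0→11
T2: waits 11, runs 11→19
T3: waits 19, runs 19→23
T4: waits 23, runs 23→36
T5: waits 36, runs 36→43
Sum = 0+11+19+23+36 = 89.
Difference = 101 − 89 = 12.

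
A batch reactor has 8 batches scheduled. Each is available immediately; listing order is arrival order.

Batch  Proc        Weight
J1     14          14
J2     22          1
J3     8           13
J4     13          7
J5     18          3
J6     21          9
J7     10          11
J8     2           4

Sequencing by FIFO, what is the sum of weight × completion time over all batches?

3890

FIFO (arrival order): J1 J2 J3 J4 J5 J6 J7 J8.
J1: finishes 14, weight 14, w·C = 196
J2: finishes 36, weight 1, w·C = 36
J3: finishes 44, weight 13, w·C = 572
J4: finishes 57, weight 7, w·C = 399
J5: finishes 75, weight 3, w·C = 225
J6: finishes 96, weight 9, w·C = 864
J7: finishes 106, weight 11, w·C = 1166
J8: finishes 108, weight 4, w·C = 432
Sum = 196+36+572+399+225+864+1166+432 = 3890.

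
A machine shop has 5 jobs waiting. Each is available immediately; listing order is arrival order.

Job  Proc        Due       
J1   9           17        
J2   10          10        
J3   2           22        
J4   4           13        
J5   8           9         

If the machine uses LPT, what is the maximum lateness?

18

LPT (decreasing processing time): J2 J1 J5 J4 J3.
J2: 0→10, due 10, lateness 0
J1: 10→19, due 17, lateness 2
J5: 19→27, due 9, lateness 18
J4: 27→31, due 13, lateness 18
J3: 31→33, due 22, lateness 11
Maximum = 18.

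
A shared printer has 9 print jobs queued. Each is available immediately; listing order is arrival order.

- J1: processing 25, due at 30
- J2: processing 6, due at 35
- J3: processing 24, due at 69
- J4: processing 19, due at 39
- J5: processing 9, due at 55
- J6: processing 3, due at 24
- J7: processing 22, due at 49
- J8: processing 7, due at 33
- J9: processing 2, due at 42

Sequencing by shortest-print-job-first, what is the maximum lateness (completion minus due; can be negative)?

87

SPT (increasing processing time): J9 J6 J2 J8 J5 J4 J7 J3 J1.
J9: 0→2, due 42, lateness -40
J6: 2→5, due 24, lateness -19
J2: 5→11, due 35, lateness -24
J8: 11→18, due 33, lateness -15
J5: 18→27, due 55, lateness -28
J4: 27→46, due 39, lateness 7
J7: 46→68, due 49, lateness 19
J3: 68→92, due 69, lateness 23
J1: 92→117, due 30, lateness 87
Maximum = 87.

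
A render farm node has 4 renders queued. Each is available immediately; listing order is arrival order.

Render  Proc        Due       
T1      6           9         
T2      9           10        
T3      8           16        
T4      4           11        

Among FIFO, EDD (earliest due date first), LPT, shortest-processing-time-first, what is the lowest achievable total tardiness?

FIFO (arrival order): T1 T2 T3 T4.
T1: 0→6, due 9, tardiness 0
T2: 6→15, due 10, tardiness 5
T3: 15→23, due 16, tardiness 7
T4: 23→27, due 11, tardiness 16
Sum = 0+5+7+16 = 28.
EDD (increasing due date): T1 T2 T4 T3.
T1: 0→6, due 9, tardiness 0
T2: 6→15, due 10, tardiness 5
T4: 15→19, due 11, tardiness 8
T3: 19→27, due 16, tardiness 11
Sum = 0+5+8+11 = 24.
LPT (decreasing processing time): T2 T3 T1 T4.
T2: 0→9, due 10, tardiness 0
T3: 9→17, due 16, tardiness 1
T1: 17→23, due 9, tardiness 14
T4: 23→27, due 11, tardiness 16
Sum = 0+1+14+16 = 31.
SPT (increasing processing time): T4 T1 T3 T2.
T4: 0→4, due 11, tardiness 0
T1: 4→10, due 9, tardiness 1
T3: 10→18, due 16, tardiness 2
T2: 18→27, due 10, tardiness 17
Sum = 0+1+2+17 = 20.
FIFO 28, EDD 24, LPT 31, SPT 20 → minimum 20.

20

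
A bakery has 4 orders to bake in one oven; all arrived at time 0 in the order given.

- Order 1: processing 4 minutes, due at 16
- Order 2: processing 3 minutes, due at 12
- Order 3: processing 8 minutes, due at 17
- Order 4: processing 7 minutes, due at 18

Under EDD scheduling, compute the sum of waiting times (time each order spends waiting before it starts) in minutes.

EDD (increasing due date): Order 2 Order 1 Order 3 Order 4.
Order 2: waits 0, runs 0→3
Order 1: waits 3, runs 3→7
Order 3: waits 7, runs 7→15
Order 4: waits 15, runs 15→22
Sum = 0+3+7+15 = 25.

25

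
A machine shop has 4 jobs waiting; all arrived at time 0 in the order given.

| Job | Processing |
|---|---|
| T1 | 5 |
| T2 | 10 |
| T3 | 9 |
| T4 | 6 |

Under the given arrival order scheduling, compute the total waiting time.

FIFO (arrival order): T1 T2 T3 T4.
T1: waits 0, runs 0→5
T2: waits 5, runs 5→15
T3: waits 15, runs 15→24
T4: waits 24, runs 24→30
Sum = 0+5+15+24 = 44.

44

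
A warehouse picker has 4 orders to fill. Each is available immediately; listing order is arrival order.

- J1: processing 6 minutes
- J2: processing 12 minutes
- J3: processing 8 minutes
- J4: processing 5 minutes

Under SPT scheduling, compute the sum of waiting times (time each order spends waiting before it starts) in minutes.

SPT (increasing processing time): J4 J1 J3 J2.
J4: waits 0, runs 0→5
J1: waits 5, runs 5→11
J3: waits 11, runs 11→19
J2: waits 19, runs 19→31
Sum = 0+5+11+19 = 35.

35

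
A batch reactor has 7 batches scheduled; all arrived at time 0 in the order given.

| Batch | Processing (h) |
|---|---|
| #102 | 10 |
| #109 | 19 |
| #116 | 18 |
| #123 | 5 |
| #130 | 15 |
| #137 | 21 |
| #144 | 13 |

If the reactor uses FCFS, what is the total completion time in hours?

394

FIFO (arrival order): #102 #109 #116 #123 #130 #137 #144.
#102: 0→10
#109: 10→29
#116: 29→47
#123: 47→52
#130: 52→67
#137: 67→88
#144: 88→101
Sum = 10+29+47+52+67+88+101 = 394.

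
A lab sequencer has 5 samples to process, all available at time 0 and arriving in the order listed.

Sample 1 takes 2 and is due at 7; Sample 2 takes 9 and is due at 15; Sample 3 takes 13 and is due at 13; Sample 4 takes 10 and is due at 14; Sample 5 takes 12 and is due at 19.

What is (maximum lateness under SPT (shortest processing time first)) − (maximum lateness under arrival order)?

SPT (increasing processing time): Sample 1 Sample 2 Sample 4 Sample 5 Sample 3.
Sample 1: 0→2, due 7, lateness -5
Sample 2: 2→11, due 15, lateness -4
Sample 4: 11→21, due 14, lateness 7
Sample 5: 21→33, due 19, lateness 14
Sample 3: 33→46, due 13, lateness 33
Maximum = 33.
FIFO (arrival order): Sample 1 Sample 2 Sample 3 Sample 4 Sample 5.
Sample 1: 0→2, due 7, lateness -5
Sample 2: 2→11, due 15, lateness -4
Sample 3: 11→24, due 13, lateness 11
Sample 4: 24→34, due 14, lateness 20
Sample 5: 34→46, due 19, lateness 27
Maximum = 27.
Difference = 33 − 27 = 6.

6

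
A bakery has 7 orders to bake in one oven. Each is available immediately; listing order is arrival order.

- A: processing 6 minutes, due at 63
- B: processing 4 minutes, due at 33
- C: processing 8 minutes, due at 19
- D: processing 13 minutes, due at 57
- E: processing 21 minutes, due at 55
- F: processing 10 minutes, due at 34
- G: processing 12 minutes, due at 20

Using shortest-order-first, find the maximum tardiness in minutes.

SPT (increasing processing time): B A C F G D E.
B: 0→4, due 33, tardiness 0
A: 4→10, due 63, tardiness 0
C: 10→18, due 19, tardiness 0
F: 18→28, due 34, tardiness 0
G: 28→40, due 20, tardiness 20
D: 40→53, due 57, tardiness 0
E: 53→74, due 55, tardiness 19
Maximum = 20.

20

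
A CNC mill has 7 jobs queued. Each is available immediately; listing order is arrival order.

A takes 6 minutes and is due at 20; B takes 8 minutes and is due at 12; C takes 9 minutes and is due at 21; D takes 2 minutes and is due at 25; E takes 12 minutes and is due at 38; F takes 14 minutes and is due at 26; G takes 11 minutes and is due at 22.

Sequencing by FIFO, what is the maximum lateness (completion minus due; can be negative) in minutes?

FIFO (arrival order): A B C D E F G.
A: 0→6, due 20, lateness -14
B: 6→14, due 12, lateness 2
C: 14→23, due 21, lateness 2
D: 23→25, due 25, lateness 0
E: 25→37, due 38, lateness -1
F: 37→51, due 26, lateness 25
G: 51→62, due 22, lateness 40
Maximum = 40.

40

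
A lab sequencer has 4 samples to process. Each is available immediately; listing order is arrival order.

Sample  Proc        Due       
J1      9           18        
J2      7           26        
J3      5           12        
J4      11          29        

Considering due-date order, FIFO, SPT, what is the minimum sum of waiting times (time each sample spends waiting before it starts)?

38

EDD (increasing due date): J3 J1 J2 J4.
J3: waits 0, runs 0→5
J1: waits 5, runs 5→14
J2: waits 14, runs 14→21
J4: waits 21, runs 21→32
Sum = 0+5+14+21 = 40.
FIFO (arrival order): J1 J2 J3 J4.
J1: waits 0, runs 0→9
J2: waits 9, runs 9→16
J3: waits 16, runs 16→21
J4: waits 21, runs 21→32
Sum = 0+9+16+21 = 46.
SPT (increasing processing time): J3 J2 J1 J4.
J3: waits 0, runs 0→5
J2: waits 5, runs 5→12
J1: waits 12, runs 12→21
J4: waits 21, runs 21→32
Sum = 0+5+12+21 = 38.
EDD 40, FIFO 46, SPT 38 → minimum 38.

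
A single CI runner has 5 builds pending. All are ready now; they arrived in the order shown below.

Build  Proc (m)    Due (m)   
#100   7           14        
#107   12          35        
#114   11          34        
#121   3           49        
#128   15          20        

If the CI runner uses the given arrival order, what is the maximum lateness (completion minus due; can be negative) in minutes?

FIFO (arrival order): #100 #107 #114 #121 #128.
#100: 0→7, due 14, lateness -7
#107: 7→19, due 35, lateness -16
#114: 19→30, due 34, lateness -4
#121: 30→33, due 49, lateness -16
#128: 33→48, due 20, lateness 28
Maximum = 28.

28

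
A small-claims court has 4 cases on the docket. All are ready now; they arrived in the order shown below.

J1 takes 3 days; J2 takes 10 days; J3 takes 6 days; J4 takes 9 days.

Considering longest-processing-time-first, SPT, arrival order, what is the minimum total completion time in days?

LPT (decreasing processing time): J2 J4 J3 J1.
J2: 0→10
J4: 10→19
J3: 19→25
J1: 25→28
Sum = 10+19+25+28 = 82.
SPT (increasing processing time): J1 J3 J4 J2.
J1: 0→3
J3: 3→9
J4: 9→18
J2: 18→28
Sum = 3+9+18+28 = 58.
FIFO (arrival order): J1 J2 J3 J4.
J1: 0→3
J2: 3→13
J3: 13→19
J4: 19→28
Sum = 3+13+19+28 = 63.
LPT 82, SPT 58, FIFO 63 → minimum 58.

58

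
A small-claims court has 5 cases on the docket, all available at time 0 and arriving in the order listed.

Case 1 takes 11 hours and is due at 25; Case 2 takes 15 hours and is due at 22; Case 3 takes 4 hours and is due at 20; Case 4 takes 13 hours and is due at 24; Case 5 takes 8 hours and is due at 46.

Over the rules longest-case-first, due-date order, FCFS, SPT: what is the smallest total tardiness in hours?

LPT (decreasing processing time): Case 2 Case 4 Case 1 Case 5 Case 3.
Case 2: 0→15, due 22, tardiness 0
Case 4: 15→28, due 24, tardiness 4
Case 1: 28→39, due 25, tardiness 14
Case 5: 39→47, due 46, tardiness 1
Case 3: 47→51, due 20, tardiness 31
Sum = 0+4+14+1+31 = 50.
EDD (increasing due date): Case 3 Case 2 Case 4 Case 1 Case 5.
Case 3: 0→4, due 20, tardiness 0
Case 2: 4→19, due 22, tardiness 0
Case 4: 19→32, due 24, tardiness 8
Case 1: 32→43, due 25, tardiness 18
Case 5: 43→51, due 46, tardiness 5
Sum = 0+0+8+18+5 = 31.
FIFO (arrival order): Case 1 Case 2 Case 3 Case 4 Case 5.
Case 1: 0→11, due 25, tardiness 0
Case 2: 11→26, due 22, tardiness 4
Case 3: 26→30, due 20, tardiness 10
Case 4: 30→43, due 24, tardiness 19
Case 5: 43→51, due 46, tardiness 5
Sum = 0+4+10+19+5 = 38.
SPT (increasing processing time): Case 3 Case 5 Case 1 Case 4 Case 2.
Case 3: 0→4, due 20, tardiness 0
Case 5: 4→12, due 46, tardiness 0
Case 1: 12→23, due 25, tardiness 0
Case 4: 23→36, due 24, tardiness 12
Case 2: 36→51, due 22, tardiness 29
Sum = 0+0+0+12+29 = 41.
LPT 50, EDD 31, FIFO 38, SPT 41 → minimum 31.

31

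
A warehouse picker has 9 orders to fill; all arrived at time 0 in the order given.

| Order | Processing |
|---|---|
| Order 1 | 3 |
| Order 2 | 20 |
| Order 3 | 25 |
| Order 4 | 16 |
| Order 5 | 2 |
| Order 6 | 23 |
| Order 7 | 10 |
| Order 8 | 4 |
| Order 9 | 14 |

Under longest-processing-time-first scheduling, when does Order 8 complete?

LPT (decreasing processing time): Order 3 Order 6 Order 2 Order 4 Order 9 Order 7 Order 8 Order 1 Order 5.
Order 3: 0→25
Order 6: 25→48
Order 2: 48→68
Order 4: 68→84
Order 9: 84→98
Order 7: 98→108
Order 8: 108→112

112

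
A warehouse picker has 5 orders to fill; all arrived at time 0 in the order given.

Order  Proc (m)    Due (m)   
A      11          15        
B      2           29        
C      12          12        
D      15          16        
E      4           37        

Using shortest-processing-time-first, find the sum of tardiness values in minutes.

47

SPT (increasing processing time): B E A C D.
B: 0→2, due 29, tardiness 0
E: 2→6, due 37, tardiness 0
A: 6→17, due 15, tardiness 2
C: 17→29, due 12, tardiness 17
D: 29→44, due 16, tardiness 28
Sum = 0+0+2+17+28 = 47.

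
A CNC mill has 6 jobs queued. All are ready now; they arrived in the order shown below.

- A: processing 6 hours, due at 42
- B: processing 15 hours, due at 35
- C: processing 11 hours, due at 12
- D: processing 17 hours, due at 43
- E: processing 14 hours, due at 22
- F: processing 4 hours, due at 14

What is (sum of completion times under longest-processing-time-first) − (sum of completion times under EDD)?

LPT (decreasing processing time): D B E C A F.
D: 0→17
B: 17→32
E: 32→46
C: 46→57
A: 57→63
F: 63→67
Sum = 17+32+46+57+63+67 = 282.
EDD (increasing due date): C F E B A D.
C: 0→11
F: 11→15
E: 15→29
B: 29→44
A: 44→50
D: 50→67
Sum = 11+15+29+44+50+67 = 216.
Difference = 282 − 216 = 66.

66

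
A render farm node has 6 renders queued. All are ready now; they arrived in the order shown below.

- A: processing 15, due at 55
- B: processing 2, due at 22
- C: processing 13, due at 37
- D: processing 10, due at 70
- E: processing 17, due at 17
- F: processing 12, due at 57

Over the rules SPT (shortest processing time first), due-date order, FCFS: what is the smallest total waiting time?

127

SPT (increasing processing time): B D F C A E.
B: waits 0, runs 0→2
D: waits 2, runs 2→12
F: waits 12, runs 12→24
C: waits 24, runs 24→37
A: waits 37, runs 37→52
E: waits 52, runs 52→69
Sum = 0+2+12+24+37+52 = 127.
EDD (increasing due date): E B C A F D.
E: waits 0, runs 0→17
B: waits 17, runs 17→19
C: waits 19, runs 19→32
A: waits 32, runs 32→47
F: waits 47, runs 47→59
D: waits 59, runs 59→69
Sum = 0+17+19+32+47+59 = 174.
FIFO (arrival order): A B C D E F.
A: waits 0, runs 0→15
B: waits 15, runs 15→17
C: waits 17, runs 17→30
D: waits 30, runs 30→40
E: waits 40, runs 40→57
F: waits 57, runs 57→69
Sum = 0+15+17+30+40+57 = 159.
SPT 127, EDD 174, FIFO 159 → minimum 127.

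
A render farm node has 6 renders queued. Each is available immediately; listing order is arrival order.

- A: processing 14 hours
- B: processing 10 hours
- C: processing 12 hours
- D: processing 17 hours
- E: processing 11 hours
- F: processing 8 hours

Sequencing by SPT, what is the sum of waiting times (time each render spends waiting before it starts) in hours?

151

SPT (increasing processing time): F B E C A D.
F: waits 0, runs 0→8
B: waits 8, runs 8→18
E: waits 18, runs 18→29
C: waits 29, runs 29→41
A: waits 41, runs 41→55
D: waits 55, runs 55→72
Sum = 0+8+18+29+41+55 = 151.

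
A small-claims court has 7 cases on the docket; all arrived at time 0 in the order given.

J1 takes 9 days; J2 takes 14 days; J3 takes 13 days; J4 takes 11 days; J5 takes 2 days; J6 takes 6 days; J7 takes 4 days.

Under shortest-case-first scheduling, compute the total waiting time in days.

SPT (increasing processing time): J5 J7 J6 J1 J4 J3 J2.
J5: waits 0, runs 0→2
J7: waits 2, runs 2→6
J6: waits 6, runs 6→12
J1: waits 12, runs 12→21
J4: waits 21, runs 21→32
J3: waits 32, runs 32→45
J2: waits 45, runs 45→59
Sum = 0+2+6+12+21+32+45 = 118.

118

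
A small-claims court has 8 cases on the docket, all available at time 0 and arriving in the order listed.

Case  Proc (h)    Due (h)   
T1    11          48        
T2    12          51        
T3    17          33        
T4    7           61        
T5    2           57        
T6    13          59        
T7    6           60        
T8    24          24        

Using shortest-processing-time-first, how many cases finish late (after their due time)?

SPT (increasing processing time): T5 T7 T4 T1 T2 T6 T3 T8.
T5: 0→2, due 57, tardiness 0
T7: 2→8, due 60, tardiness 0
T4: 8→15, due 61, tardiness 0
T1: 15→26, due 48, tardiness 0
T2: 26→38, due 51, tardiness 0
T6: 38→51, due 59, tardiness 0
T3: 51→68, due 33, tardiness 35
T8: 68→92, due 24, tardiness 68
Late cases: 2.

2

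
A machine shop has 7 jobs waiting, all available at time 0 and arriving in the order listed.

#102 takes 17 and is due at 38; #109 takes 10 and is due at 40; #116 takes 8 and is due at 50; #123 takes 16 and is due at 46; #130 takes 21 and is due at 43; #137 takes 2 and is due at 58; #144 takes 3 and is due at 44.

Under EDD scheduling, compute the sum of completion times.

EDD (increasing due date): #102 #109 #130 #144 #123 #116 #137.
#102: 0→17
#109: 17→27
#130: 27→48
#144: 48→51
#123: 51→67
#116: 67→75
#137: 75→77
Sum = 17+27+48+51+67+75+77 = 362.

362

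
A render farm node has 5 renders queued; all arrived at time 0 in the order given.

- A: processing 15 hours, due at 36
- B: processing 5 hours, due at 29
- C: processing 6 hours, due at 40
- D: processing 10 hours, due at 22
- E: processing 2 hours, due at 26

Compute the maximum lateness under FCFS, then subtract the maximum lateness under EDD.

FIFO (arrival order): A B C D E.
A: 0→15, due 36, lateness -21
B: 15→20, due 29, lateness -9
C: 20→26, due 40, lateness -14
D: 26→36, due 22, lateness 14
E: 36→38, due 26, lateness 12
Maximum = 14.
EDD (increasing due date): D E B A C.
D: 0→10, due 22, lateness -12
E: 10→12, due 26, lateness -14
B: 12→17, due 29, lateness -12
A: 17→32, due 36, lateness -4
C: 32→38, due 40, lateness -2
Maximum = -2.
Difference = 14 − -2 = 16.

16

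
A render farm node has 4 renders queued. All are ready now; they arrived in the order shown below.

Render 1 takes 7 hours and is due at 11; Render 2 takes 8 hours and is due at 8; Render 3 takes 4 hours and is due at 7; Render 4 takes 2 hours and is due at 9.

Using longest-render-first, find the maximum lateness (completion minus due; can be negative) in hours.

LPT (decreasing processing time): Render 2 Render 1 Render 3 Render 4.
Render 2: 0→8, due 8, lateness 0
Render 1: 8→15, due 11, lateness 4
Render 3: 15→19, due 7, lateness 12
Render 4: 19→21, due 9, lateness 12
Maximum = 12.

12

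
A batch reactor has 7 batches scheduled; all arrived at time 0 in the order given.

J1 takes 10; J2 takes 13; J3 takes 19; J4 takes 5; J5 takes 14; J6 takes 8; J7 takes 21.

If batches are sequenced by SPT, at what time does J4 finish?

SPT (increasing processing time): J4 J6 J1 J2 J5 J3 J7.
J4: 0→5

5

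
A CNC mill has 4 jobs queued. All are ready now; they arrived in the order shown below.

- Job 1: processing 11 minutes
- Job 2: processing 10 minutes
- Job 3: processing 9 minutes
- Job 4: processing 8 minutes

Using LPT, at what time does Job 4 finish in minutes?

LPT (decreasing processing time): Job 1 Job 2 Job 3 Job 4.
Job 1: 0→11
Job 2: 11→21
Job 3: 21→30
Job 4: 30→38

38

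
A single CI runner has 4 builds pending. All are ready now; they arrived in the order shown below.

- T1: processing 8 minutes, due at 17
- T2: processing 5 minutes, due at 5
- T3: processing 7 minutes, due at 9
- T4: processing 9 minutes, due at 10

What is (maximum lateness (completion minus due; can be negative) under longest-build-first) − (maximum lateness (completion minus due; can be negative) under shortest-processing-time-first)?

5

LPT (decreasing processing time): T4 T1 T3 T2.
T4: 0→9, due 10, lateness -1
T1: 9→17, due 17, lateness 0
T3: 17→24, due 9, lateness 15
T2: 24→29, due 5, lateness 24
Maximum = 24.
SPT (increasing processing time): T2 T3 T1 T4.
T2: 0→5, due 5, lateness 0
T3: 5→12, due 9, lateness 3
T1: 12→20, due 17, lateness 3
T4: 20→29, due 10, lateness 19
Maximum = 19.
Difference = 24 − 19 = 5.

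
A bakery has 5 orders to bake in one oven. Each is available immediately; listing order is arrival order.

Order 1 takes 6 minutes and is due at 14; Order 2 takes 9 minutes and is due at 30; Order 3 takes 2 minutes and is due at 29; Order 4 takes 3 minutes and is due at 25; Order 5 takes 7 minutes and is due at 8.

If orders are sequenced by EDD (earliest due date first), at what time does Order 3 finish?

EDD (increasing due date): Order 5 Order 1 Order 4 Order 3 Order 2.
Order 5: 0→7
Order 1: 7→13
Order 4: 13→16
Order 3: 16→18

18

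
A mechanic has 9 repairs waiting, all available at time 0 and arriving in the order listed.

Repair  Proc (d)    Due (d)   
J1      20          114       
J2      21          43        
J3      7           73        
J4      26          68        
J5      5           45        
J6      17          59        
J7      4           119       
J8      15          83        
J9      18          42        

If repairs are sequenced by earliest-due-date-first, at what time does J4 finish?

EDD (increasing due date): J9 J2 J5 J6 J4 J3 J8 J1 J7.
J9: 0→18
J2: 18→39
J5: 39→44
J6: 44→61
J4: 61→87

87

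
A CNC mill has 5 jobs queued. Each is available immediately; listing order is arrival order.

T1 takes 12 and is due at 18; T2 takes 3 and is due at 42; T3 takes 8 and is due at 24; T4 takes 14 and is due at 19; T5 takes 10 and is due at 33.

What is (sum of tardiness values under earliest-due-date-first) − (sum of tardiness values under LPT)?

-3

EDD (increasing due date): T1 T4 T3 T5 T2.
T1: 0→12, due 18, tardiness 0
T4: 12→26, due 19, tardiness 7
T3: 26→34, due 24, tardiness 10
T5: 34→44, due 33, tardiness 11
T2: 44→47, due 42, tardiness 5
Sum = 0+7+10+11+5 = 33.
LPT (decreasing processing time): T4 T1 T5 T3 T2.
T4: 0→14, due 19, tardiness 0
T1: 14→26, due 18, tardiness 8
T5: 26→36, due 33, tardiness 3
T3: 36→44, due 24, tardiness 20
T2: 44→47, due 42, tardiness 5
Sum = 0+8+3+20+5 = 36.
Difference = 33 − 36 = -3.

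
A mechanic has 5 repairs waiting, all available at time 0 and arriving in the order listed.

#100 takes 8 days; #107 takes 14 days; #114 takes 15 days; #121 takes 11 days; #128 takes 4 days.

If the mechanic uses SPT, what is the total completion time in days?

128

SPT (increasing processing time): #128 #100 #121 #107 #114.
#128: 0→4
#100: 4→12
#121: 12→23
#107: 23→37
#114: 37→52
Sum = 4+12+23+37+52 = 128.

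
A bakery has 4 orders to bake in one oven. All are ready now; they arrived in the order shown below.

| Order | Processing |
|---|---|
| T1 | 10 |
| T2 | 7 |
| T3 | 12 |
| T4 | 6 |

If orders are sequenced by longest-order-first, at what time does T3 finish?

LPT (decreasing processing time): T3 T1 T2 T4.
T3: 0→12

12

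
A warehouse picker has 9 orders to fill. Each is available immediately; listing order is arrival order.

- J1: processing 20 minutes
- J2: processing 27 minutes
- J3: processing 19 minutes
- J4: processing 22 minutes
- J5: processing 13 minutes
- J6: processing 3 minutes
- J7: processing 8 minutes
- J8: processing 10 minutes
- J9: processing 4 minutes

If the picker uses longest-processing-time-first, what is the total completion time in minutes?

813

LPT (decreasing processing time): J2 J4 J1 J3 J5 J8 J7 J9 J6.
J2: 0→27
J4: 27→49
J1: 49→69
J3: 69→88
J5: 88→101
J8: 101→111
J7: 111→119
J9: 119→123
J6: 123→126
Sum = 27+49+69+88+101+111+119+123+126 = 813.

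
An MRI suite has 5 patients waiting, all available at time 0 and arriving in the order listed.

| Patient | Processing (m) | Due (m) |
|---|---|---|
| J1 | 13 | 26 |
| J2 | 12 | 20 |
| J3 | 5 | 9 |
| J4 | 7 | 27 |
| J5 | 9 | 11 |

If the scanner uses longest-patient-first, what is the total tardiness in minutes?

LPT (decreasing processing time): J1 J2 J5 J4 J3.
J1: 0→13, due 26, tardiness 0
J2: 13→25, due 20, tardiness 5
J5: 25→34, due 11, tardiness 23
J4: 34→41, due 27, tardiness 14
J3: 41→46, due 9, tardiness 37
Sum = 0+5+23+14+37 = 79.

79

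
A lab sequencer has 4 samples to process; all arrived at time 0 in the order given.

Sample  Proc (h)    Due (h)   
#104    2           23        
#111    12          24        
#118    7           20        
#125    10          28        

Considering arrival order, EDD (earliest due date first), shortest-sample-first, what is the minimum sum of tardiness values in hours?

3

FIFO (arrival order): #104 #111 #118 #125.
#104: 0→2, due 23, tardiness 0
#111: 2→14, due 24, tardiness 0
#118: 14→21, due 20, tardiness 1
#125: 21→31, due 28, tardiness 3
Sum = 0+0+1+3 = 4.
EDD (increasing due date): #118 #104 #111 #125.
#118: 0→7, due 20, tardiness 0
#104: 7→9, due 23, tardiness 0
#111: 9→21, due 24, tardiness 0
#125: 21→31, due 28, tardiness 3
Sum = 0+0+0+3 = 3.
SPT (increasing processing time): #104 #118 #125 #111.
#104: 0→2, due 23, tardiness 0
#118: 2→9, due 20, tardiness 0
#125: 9→19, due 28, tardiness 0
#111: 19→31, due 24, tardiness 7
Sum = 0+0+0+7 = 7.
FIFO 4, EDD 3, SPT 7 → minimum 3.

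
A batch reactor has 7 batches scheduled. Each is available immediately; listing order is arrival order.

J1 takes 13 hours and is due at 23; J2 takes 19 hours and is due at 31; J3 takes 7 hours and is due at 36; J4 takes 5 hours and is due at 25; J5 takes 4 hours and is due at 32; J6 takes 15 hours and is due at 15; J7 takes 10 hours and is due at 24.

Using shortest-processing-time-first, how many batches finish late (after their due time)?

SPT (increasing processing time): J5 J4 J3 J7 J1 J6 J2.
J5: 0→4, due 32, tardiness 0
J4: 4→9, due 25, tardiness 0
J3: 9→16, due 36, tardiness 0
J7: 16→26, due 24, tardiness 2
J1: 26→39, due 23, tardiness 16
J6: 39→54, due 15, tardiness 39
J2: 54→73, due 31, tardiness 42
Late batches: 4.

4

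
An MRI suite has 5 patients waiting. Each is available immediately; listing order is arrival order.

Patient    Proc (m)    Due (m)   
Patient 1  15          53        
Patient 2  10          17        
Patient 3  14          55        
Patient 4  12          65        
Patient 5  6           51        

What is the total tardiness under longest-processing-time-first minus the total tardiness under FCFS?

LPT (decreasing processing time): Patient 1 Patient 3 Patient 4 Patient 2 Patient 5.
Patient 1: 0→15, due 53, tardiness 0
Patient 3: 15→29, due 55, tardiness 0
Patient 4: 29→41, due 65, tardiness 0
Patient 2: 41→51, due 17, tardiness 34
Patient 5: 51→57, due 51, tardiness 6
Sum = 0+0+0+34+6 = 40.
FIFO (arrival order): Patient 1 Patient 2 Patient 3 Patient 4 Patient 5.
Patient 1: 0→15, due 53, tardiness 0
Patient 2: 15→25, due 17, tardiness 8
Patient 3: 25→39, due 55, tardiness 0
Patient 4: 39→51, due 65, tardiness 0
Patient 5: 51→57, due 51, tardiness 6
Sum = 0+8+0+0+6 = 14.
Difference = 40 − 14 = 26.

26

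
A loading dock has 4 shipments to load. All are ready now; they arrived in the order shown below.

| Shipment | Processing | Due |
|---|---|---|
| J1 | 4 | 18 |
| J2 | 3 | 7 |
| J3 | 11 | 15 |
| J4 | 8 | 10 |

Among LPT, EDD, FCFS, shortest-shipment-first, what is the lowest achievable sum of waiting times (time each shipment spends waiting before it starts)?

25

LPT (decreasing processing time): J3 J4 J1 J2.
J3: waits 0, runs 0→11
J4: waits 11, runs 11→19
J1: waits 19, runs 19→23
J2: waits 23, runs 23→26
Sum = 0+11+19+23 = 53.
EDD (increasing due date): J2 J4 J3 J1.
J2: waits 0, runs 0→3
J4: waits 3, runs 3→11
J3: waits 11, runs 11→22
J1: waits 22, runs 22→26
Sum = 0+3+11+22 = 36.
FIFO (arrival order): J1 J2 J3 J4.
J1: waits 0, runs 0→4
J2: waits 4, runs 4→7
J3: waits 7, runs 7→18
J4: waits 18, runs 18→26
Sum = 0+4+7+18 = 29.
SPT (increasing processing time): J2 J1 J4 J3.
J2: waits 0, runs 0→3
J1: waits 3, runs 3→7
J4: waits 7, runs 7→15
J3: waits 15, runs 15→26
Sum = 0+3+7+15 = 25.
LPT 53, EDD 36, FIFO 29, SPT 25 → minimum 25.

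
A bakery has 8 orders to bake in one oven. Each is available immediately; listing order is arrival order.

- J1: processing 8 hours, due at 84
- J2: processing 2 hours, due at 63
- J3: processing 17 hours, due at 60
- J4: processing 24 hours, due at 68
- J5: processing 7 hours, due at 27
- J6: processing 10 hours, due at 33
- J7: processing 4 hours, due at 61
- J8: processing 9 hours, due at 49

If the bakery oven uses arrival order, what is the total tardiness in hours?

FIFO (arrival order): J1 J2 J3 J4 J5 J6 J7 J8.
J1: 0→8, due 84, tardiness 0
J2: 8→10, due 63, tardiness 0
J3: 10→27, due 60, tardiness 0
J4: 27→51, due 68, tardiness 0
J5: 51→58, due 27, tardiness 31
J6: 58→68, due 33, tardiness 35
J7: 68→72, due 61, tardiness 11
J8: 72→81, due 49, tardiness 32
Sum = 0+0+0+0+31+35+11+32 = 109.

109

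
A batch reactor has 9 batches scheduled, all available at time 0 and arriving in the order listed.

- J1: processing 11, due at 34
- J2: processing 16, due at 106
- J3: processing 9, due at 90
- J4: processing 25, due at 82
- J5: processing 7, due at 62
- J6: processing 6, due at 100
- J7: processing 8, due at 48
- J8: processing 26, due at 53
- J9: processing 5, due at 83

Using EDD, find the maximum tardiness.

EDD (increasing due date): J1 J7 J8 J5 J4 J9 J3 J6 J2.
J1: 0→11, due 34, tardiness 0
J7: 11→19, due 48, tardiness 0
J8: 19→45, due 53, tardiness 0
J5: 45→52, due 62, tardiness 0
J4: 52→77, due 82, tardiness 0
J9: 77→82, due 83, tardiness 0
J3: 82→91, due 90, tardiness 1
J6: 91→97, due 100, tardiness 0
J2: 97→113, due 106, tardiness 7
Maximum = 7.

7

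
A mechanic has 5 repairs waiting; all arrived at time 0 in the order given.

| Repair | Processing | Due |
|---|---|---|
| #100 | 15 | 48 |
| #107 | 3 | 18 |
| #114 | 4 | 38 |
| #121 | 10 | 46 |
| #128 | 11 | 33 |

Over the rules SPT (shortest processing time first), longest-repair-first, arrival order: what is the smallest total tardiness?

0

SPT (increasing processing time): #107 #114 #121 #128 #100.
#107: 0→3, due 18, tardiness 0
#114: 3→7, due 38, tardiness 0
#121: 7→17, due 46, tardiness 0
#128: 17→28, due 33, tardiness 0
#100: 28→43, due 48, tardiness 0
Sum = 0+0+0+0+0 = 0.
LPT (decreasing processing time): #100 #128 #121 #114 #107.
#100: 0→15, due 48, tardiness 0
#128: 15→26, due 33, tardiness 0
#121: 26→36, due 46, tardiness 0
#114: 36→40, due 38, tardiness 2
#107: 40→43, due 18, tardiness 25
Sum = 0+0+0+2+25 = 27.
FIFO (arrival order): #100 #107 #114 #121 #128.
#100: 0→15, due 48, tardiness 0
#107: 15→18, due 18, tardiness 0
#114: 18→22, due 38, tardiness 0
#121: 22→32, due 46, tardiness 0
#128: 32→43, due 33, tardiness 10
Sum = 0+0+0+0+10 = 10.
SPT 0, LPT 27, FIFO 10 → minimum 0.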